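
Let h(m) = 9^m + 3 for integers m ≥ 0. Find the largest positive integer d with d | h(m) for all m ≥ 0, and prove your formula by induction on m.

Computing the first values: h(0) = 4 and h(1) = 12; gcd(4, 12) = 4, so d ≤ 4.
We prove 4 | 9^m + 3 for all m ≥ 0 by induction on m.
When m = 0: h(0) = 4 = 4·(1), so 4 | h(0).
Suppose the result is true for m = p, i.e. 4 | h(p). Then
h(p+1) = 9^(p+1) + 3 = 9·(9^p + 3) - 24 = 9·h(p) - 24. The first term is divisible by 4 by the inductive hypothesis, and -24 is divisible by 4. Hence 4 | h(p+1).
By the principle of mathematical induction, the result holds for all m ≥ 0.
Therefore the largest such d is 4.

d = 4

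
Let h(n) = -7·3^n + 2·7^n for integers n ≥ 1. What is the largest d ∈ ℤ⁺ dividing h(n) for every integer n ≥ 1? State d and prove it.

Computing the first values: h(1) = -7 and h(2) = 35; gcd(-7, 35) = 7, so d ≤ 7.
We prove 7 | -7·3^n + 2·7^n for all n ≥ 1 by induction on n.
Base step (n = 1): h(1) = -7 = 7·(-1), so 7 | h(1).
For the inductive step, assume it holds for an arbitrary i ≥ 1, i.e. 7 | h(i). Then
h(i+1) − 7·h(i) = (-7·3^(i+1) + 2·7^(i+1)) − 7·(-7·3^i + 2·7^i) = (-7)·3^i·(3 − 7) = (28)·3^i. Since 7 | h(i) by the inductive hypothesis, 7 | 7·h(i); and 7 | 28 since 28 = 7·4. Therefore 7 | h(i+1).
By the principle of mathematical induction, the result holds for all n ≥ 1.
Therefore the largest such d is 7.

d = 7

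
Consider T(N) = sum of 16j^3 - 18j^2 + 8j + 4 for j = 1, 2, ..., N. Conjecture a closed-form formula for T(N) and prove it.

T(N) = N(4N^3 + 2N^2 - N + 5)

We claim T(N) = N(4N^3 + 2N^2 - N + 5) for all N ≥ 1.
Base case (N = 1): T(1) = 10, and the closed form gives 10. They agree.
Suppose the result is true for N = j, so T(j) = j(4j^3 + 2j^2 - j + 5).
Then T(j+1) = T(j) + (16j^3 + 30j^2 + 20j + 10) = (j(4j^3 + 2j^2 - j + 5)) + (16j^3 + 30j^2 + 20j + 10).
Simplifying, T(j+1) = (j + 1)(4j^3 + 14j^2 + 15j + 10) = (j+1)(4(j+1)^3 + 2(j+1)^2 - (j+1) + 5),
which is the closed form with N = j+1.
Hence, by induction on N, the claim holds for every N ≥ 1.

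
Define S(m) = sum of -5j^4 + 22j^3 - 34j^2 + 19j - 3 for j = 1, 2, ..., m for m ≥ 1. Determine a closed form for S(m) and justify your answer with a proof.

S(m) = -m(m^4 - 3m^3 + 2m^2 + 2m - 1)

We claim S(m) = -m(m^4 - 3m^3 + 2m^2 + 2m - 1) for all m ≥ 1.
For the base case m = 1: S(1) = -1, and the closed form gives -1. They agree.
For the inductive step, assume it holds for an arbitrary j ≥ 1, so S(j) = j(-j^4 + 3j^3 - 2j^2 - 2j + 1).
Then S(j+1) = S(j) + (-5j^4 + 2j^3 + 2j^2 - 3j - 1) = (j(-j^4 + 3j^3 - 2j^2 - 2j + 1)) + (-5j^4 + 2j^3 + 2j^2 - 3j - 1).
Simplifying, S(j+1) = -(j + 1)(j^4 + j^3 - j^2 + j + 1) = -(j+1)((j+1)^4 - 3(j+1)^3 + 2(j+1)^2 + 2(j+1) - 1),
which is the closed form with m = j+1.
By the principle of mathematical induction, the result holds for all m ≥ 1.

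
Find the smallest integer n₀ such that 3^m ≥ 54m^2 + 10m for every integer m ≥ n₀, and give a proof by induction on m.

n₀ = 8

At m = 7: 2187 < 2716, so the inequality fails and n₀ ≥ 8. We prove 3^m ≥ 54m^2 + 10m for all m ≥ 8.
When m = 8: 3^m = 6561 and 54m^2 + 10m = 3536, so 6561 ≥ 3536.
Inductive step: assume the claim holds for m = i, so 3^i ≥ 54i^2 + 10i.
Then 3^(i + 1) = 3·(3^i) ≥ 3·(54i^2 + 10i).
Also, for i ≥ 8 we have 3·(54i^2 + 10i) ≥ 54(i+1)^2 + 10(i+1), since 3·(54i^2 + 10i) − (54(i+1)^2 + 10(i+1)) = 108i^2 - 88i - 64, which is nonnegative for all i ≥ 8.
Combining, 3^(i + 1) ≥ 54(i+1)^2 + 10(i+1).
Hence, by induction on m, the claim holds for every m ≥ 8.
Hence the smallest such n₀ is 8.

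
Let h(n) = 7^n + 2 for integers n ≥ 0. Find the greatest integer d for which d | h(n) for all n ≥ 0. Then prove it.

Computing the first values: h(0) = 3 and h(1) = 9; gcd(3, 9) = 3, so d ≤ 3.
We prove 3 | 7^n + 2 for all n ≥ 0 by induction on n.
Base step (n = 0): h(0) = 3 = 3·(1), so 3 | h(0).
Inductive step: suppose the statement holds for some m ≥ 0, i.e. 3 | h(m). Then
h(m+1) = 7^(m+1) + 2 = 7·(7^m + 2) - 12 = 7·h(m) - 12. The first term is divisible by 3 by the inductive hypothesis, and -12 is divisible by 3. Hence 3 | h(m+1).
By induction, the statement is established for all n ≥ 0.
Therefore the largest such d is 3.

d = 3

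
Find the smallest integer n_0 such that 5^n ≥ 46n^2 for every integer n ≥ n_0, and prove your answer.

n_0 = 5

At n = 4: 625 < 736, so the inequality fails and n_0 ≥ 5. We prove 5^n ≥ 46n^2 for all n ≥ 5.
Base case (n = 5): 5^n = 3125 and 46n^2 = 1150, so 3125 ≥ 1150.
Inductive step: suppose the statement holds for some j ≥ 5, so 5^j ≥ 46j^2.
Then 5^(j + 1) = 5·(5^j) ≥ 5·(46j^2).
Also, for j ≥ 5 we have 5·(46j^2) ≥ 46(j+1)^2, since 5 ≥ (1 + 1/j)^2 for all j ≥ 5.
Combining, 5^(j + 1) ≥ 46(j+1)^2.
By the principle of mathematical induction, the result holds for all n ≥ 5.
Hence the smallest such n_0 is 5.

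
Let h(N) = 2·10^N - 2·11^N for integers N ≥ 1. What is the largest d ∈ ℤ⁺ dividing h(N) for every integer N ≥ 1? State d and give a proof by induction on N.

Computing the first values: h(1) = -2 and h(2) = -42; gcd(-2, -42) = 2, so d ≤ 2.
We prove 2 | 2·10^N - 2·11^N for all N ≥ 1 by induction on N.
When N = 1: h(1) = -2 = 2·(-1), so 2 | h(1).
Inductive step: suppose the statement holds for some i ≥ 1, i.e. 2 | h(i). Then
h(i+1) − 11·h(i) = (2·10^(i+1) - 2·11^(i+1)) − 11·(2·10^i - 2·11^i) = (2)·10^i·(10 − 11) = (-2)·10^i. Since 2 | h(i) by the inductive hypothesis, 2 | 11·h(i); and 2 | -2 since -2 = 2·-1. Therefore 2 | h(i+1).
By the principle of mathematical induction, the result holds for all N ≥ 1.
Therefore the largest such d is 2.

d = 2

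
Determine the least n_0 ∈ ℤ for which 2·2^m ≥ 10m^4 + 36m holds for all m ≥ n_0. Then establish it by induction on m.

n_0 = 20

At m = 19: 1048576 < 1303894, so the inequality fails and n_0 ≥ 20. We prove 2·2^m ≥ 10m^4 + 36m for all m ≥ 20.
For the base case m = 20: 2·2^m = 2097152 and 10m^4 + 36m = 1600720, so 2097152 ≥ 1600720.
Inductive step: assume the claim holds for m = i, so 2·2^i ≥ 10i^4 + 36i.
Then 2·2^(i + 1) = 2·(2·2^i) ≥ 2·(10i^4 + 36i).
Also, for i ≥ 20 we have 2·(10i^4 + 36i) ≥ 10(i+1)^4 + 36(i+1), since 2·(10i^4 + 36i) − (10(i+1)^4 + 36(i+1)) = 10i^4 - 40i^3 - 60i^2 - 4i - 46, which is nonnegative for all i ≥ 20.
Combining, 2·2^(i + 1) ≥ 10(i+1)^4 + 36(i+1).
Hence, by induction on m, the claim holds for every m ≥ 20.
Hence the smallest such n_0 is 20.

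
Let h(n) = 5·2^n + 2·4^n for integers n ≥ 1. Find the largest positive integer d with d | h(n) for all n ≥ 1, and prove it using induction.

d = 2

Computing the first values: h(1) = 18 and h(2) = 52; gcd(18, 52) = 2, so d ≤ 2.
We prove 2 | 5·2^n + 2·4^n for all n ≥ 1 by induction on n.
For the base case n = 1: h(1) = 18 = 2·(9), so 2 | h(1).
Suppose the result is true for n = k, i.e. 2 | h(k). Then
h(k+1) − 4·h(k) = (5·2^(k+1) + 2·4^(k+1)) − 4·(5·2^k + 2·4^k) = (5)·2^k·(2 − 4) = (-10)·2^k. Since 2 | h(k) by the inductive hypothesis, 2 | 4·h(k); and 2 | -10 since -10 = 2·-5. Therefore 2 | h(k+1).
Hence, by induction on n, the claim holds for every n ≥ 1.
Therefore the largest such d is 2.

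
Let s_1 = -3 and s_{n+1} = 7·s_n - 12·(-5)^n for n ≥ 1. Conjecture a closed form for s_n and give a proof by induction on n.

s_n = (-5)^n + 2·7^(n - 1)

Computing the first terms: s_1 = -3, s_2 = 39, s_3 = -27. This suggests s_n = (-5)^n + 2·7^(n - 1).
When n = 1: the formula gives -3 = -3 = s_1.
For the inductive step, assume it holds for an arbitrary m ≥ 1, so s_m = (-5)^m + 2·7^(m - 1).
Then s_{m+1} = 7·s_m - 12·(-5)^m = 7·((-5)^m + 2·7^(m - 1)) - 12·(-5)^m = (-5)^(m + 1) + 2·7^m = (-5)^(m+1) + 2·7^((m+1) - 1),
which is the claimed formula at n = m+1.
By induction, the statement is established for all n ≥ 1.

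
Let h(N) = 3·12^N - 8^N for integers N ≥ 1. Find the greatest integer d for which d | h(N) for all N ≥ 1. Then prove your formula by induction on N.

Computing the first values: h(1) = 28 and h(2) = 368; gcd(28, 368) = 4, so d ≤ 4.
We prove 4 | 3·12^N - 8^N for all N ≥ 1 by induction on N.
Base case (N = 1): h(1) = 28 = 4·(7), so 4 | h(1).
For the inductive step, assume it holds for an arbitrary r ≥ 1, i.e. 4 | h(r). Then
h(r+1) − 12·h(r) = (3·12^(r+1) - 8^(r+1)) − 12·(3·12^r - 8^r) = (-1)·8^r·(8 − 12) = (4)·8^r. Since 4 | h(r) by the inductive hypothesis, 4 | 12·h(r); and 4 | 4 since 4 = 4·1. Therefore 4 | h(r+1).
Hence, by induction on N, the claim holds for every N ≥ 1.
Therefore the largest such d is 4.

d = 4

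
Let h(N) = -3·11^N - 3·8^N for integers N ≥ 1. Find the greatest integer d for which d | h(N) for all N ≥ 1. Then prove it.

d = 3

Computing the first values: h(1) = -57 and h(2) = -555; gcd(-57, -555) = 3, so d ≤ 3.
We prove 3 | -3·11^N - 3·8^N for all N ≥ 1 by induction on N.
Base step (N = 1): h(1) = -57 = 3·(-19), so 3 | h(1).
Inductive step: assume the claim holds for N = k, i.e. 3 | h(k). Then
h(k+1) − 11·h(k) = (-3·11^(k+1) - 3·8^(k+1)) − 11·(-3·11^k - 3·8^k) = (-3)·8^k·(8 − 11) = (9)·8^k. Since 3 | h(k) by the inductive hypothesis, 3 | 11·h(k); and 3 | 9 since 9 = 3·3. Therefore 3 | h(k+1).
By the principle of mathematical induction, the result holds for all N ≥ 1.
Therefore the largest such d is 3.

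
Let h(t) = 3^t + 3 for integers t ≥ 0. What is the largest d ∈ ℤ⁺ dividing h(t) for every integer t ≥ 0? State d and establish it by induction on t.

Computing the first values: h(0) = 4 and h(1) = 6; gcd(4, 6) = 2, so d ≤ 2.
We prove 2 | 3^t + 3 for all t ≥ 0 by induction on t.
When t = 0: h(0) = 4 = 2·(2), so 2 | h(0).
Suppose the result is true for t = p, i.e. 2 | h(p). Then
h(p+1) = 3^(p+1) + 3 = 3·(3^p + 3) - 6 = 3·h(p) - 6. The first term is divisible by 2 by the inductive hypothesis, and -6 is divisible by 2. Hence 2 | h(p+1).
Hence, by induction on t, the claim holds for every t ≥ 0.
Therefore the largest such d is 2.

d = 2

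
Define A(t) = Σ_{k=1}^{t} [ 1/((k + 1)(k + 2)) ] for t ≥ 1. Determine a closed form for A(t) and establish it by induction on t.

A(t) = t/(2(t + 2))

We claim A(t) = t/(2(t + 2)) for all t ≥ 1.
When t = 1: A(1) = 1/6, and the closed form gives 1/6. They agree.
Inductive step: assume the claim holds for t = k, so A(k) = k/(2(k + 2)).
Then A(k+1) = A(k) + (1/((k + 2)(k + 3))) = (k/(2(k + 2))) + (1/((k + 2)(k + 3))).
Simplifying, A(k+1) = (k + 1)/(2(k + 3)) = (k+1)/(2((k+1) + 2)),
which is the closed form with t = k+1.
By induction, the statement is established for all t ≥ 1.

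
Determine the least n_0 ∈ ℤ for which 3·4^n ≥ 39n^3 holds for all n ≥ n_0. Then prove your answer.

At n = 5: 3072 < 4875, so the inequality fails and n_0 ≥ 6. We prove 3·4^n ≥ 39n^3 for all n ≥ 6.
For the base case n = 6: 3·4^n = 12288 and 39n^3 = 8424, so 12288 ≥ 8424.
For the inductive step, assume it holds for an arbitrary i ≥ 6, so 3·4^i ≥ 39i^3.
Then 3·4^(i + 1) = 4·(3·4^i) ≥ 4·(39i^3).
Also, for i ≥ 6 we have 4·(39i^3) ≥ 39(i+1)^3, since 4 ≥ (1 + 1/i)^3 for all i ≥ 6.
Combining, 3·4^(i + 1) ≥ 39(i+1)^3.
By induction, the statement is established for all n ≥ 6.
Hence the smallest such n_0 is 6.

n_0 = 6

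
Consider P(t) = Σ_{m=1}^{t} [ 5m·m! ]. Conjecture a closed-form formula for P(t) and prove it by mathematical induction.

We claim P(t) = 5(t + 1)! - 5 for all t ≥ 1.
For the base case t = 1: P(1) = 5, and the closed form gives 5. They agree.
Inductive step: assume the claim holds for t = m, so P(m) = 5(m + 1)! - 5.
Then P(m+1) = P(m) + (5(m + 1)(m + 1)!) = (5(m + 1)! - 5) + (5(m + 1)(m + 1)!).
Simplifying, P(m+1) = 5((m+1) + 1)! - 5,
which is the closed form with t = m+1.
Hence, by induction on t, the claim holds for every t ≥ 1.

P(t) = 5(t + 1)! - 5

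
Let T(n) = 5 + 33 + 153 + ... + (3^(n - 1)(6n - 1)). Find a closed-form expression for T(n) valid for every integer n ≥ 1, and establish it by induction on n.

We claim T(n) = 3^n(3n - 2) + 2 for all n ≥ 1.
When n = 1: T(1) = 5, and the closed form gives 5. They agree.
For the inductive step, assume it holds for an arbitrary j ≥ 1, so T(j) = 3^j(3j - 2) + 2.
Then T(j+1) = T(j) + (3^j(6j + 5)) = (3^j(3j - 2) + 2) + (3^j(6j + 5)).
Simplifying, T(j+1) = 3^(j + 1) + 3^(j + 2)j + 2 = 3^(j+1)(3(j+1) - 2) + 2,
which is the closed form with n = j+1.
By induction, the statement is established for all n ≥ 1.

T(n) = 3^n(3n - 2) + 2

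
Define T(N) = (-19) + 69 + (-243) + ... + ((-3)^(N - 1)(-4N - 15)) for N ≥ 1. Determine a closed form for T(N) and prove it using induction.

We claim T(N) = (-3)^N(N + 4) - 4 for all N ≥ 1.
For the base case N = 1: T(1) = -19, and the closed form gives -19. They agree.
Suppose the result is true for N = i, so T(i) = (-3)^i(i + 4) - 4.
Then T(i+1) = T(i) + ((-3)^i(-4i - 19)) = ((-3)^i(i + 4) - 4) + ((-3)^i(-4i - 19)).
Simplifying, T(i+1) = -3(-3)^i·i - 15(-3)^i - 4 = (-3)^(i+1)((i+1) + 4) - 4,
which is the closed form with N = i+1.
By the principle of mathematical induction, the result holds for all N ≥ 1.

T(N) = (-3)^N(N + 4) - 4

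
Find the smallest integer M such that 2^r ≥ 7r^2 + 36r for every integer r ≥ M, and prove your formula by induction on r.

M = 11

At r = 10: 1024 < 1060, so the inequality fails and M ≥ 11. We prove 2^r ≥ 7r^2 + 36r for all r ≥ 11.
Base case (r = 11): 2^r = 2048 and 7r^2 + 36r = 1243, so 2048 ≥ 1243.
For the inductive step, assume it holds for an arbitrary m ≥ 11, so 2^m ≥ 7m^2 + 36m.
Then 2^(m + 1) = 2·(2^m) ≥ 2·(7m^2 + 36m).
Also, for m ≥ 11 we have 2·(7m^2 + 36m) ≥ 7(m+1)^2 + 36(m+1), since 2·(7m^2 + 36m) − (7(m+1)^2 + 36(m+1)) = 7m^2 + 22m - 43, which is nonnegative for all m ≥ 11.
Combining, 2^(m + 1) ≥ 7(m+1)^2 + 36(m+1).
By induction, the statement is established for all r ≥ 11.
Hence the smallest such M is 11.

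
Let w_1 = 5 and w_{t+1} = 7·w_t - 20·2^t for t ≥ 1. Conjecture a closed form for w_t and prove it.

Computing the first terms: w_1 = 5, w_2 = -5, w_3 = -115. This suggests w_t = 2^(t + 2) - 3·7^(t - 1).
When t = 1: the formula gives 5 = 5 = w_1.
Inductive step: suppose the statement holds for some m ≥ 1, so w_m = 2^(m + 2) - 3·7^(m - 1).
Then w_{m+1} = 7·w_m - 20·2^m = 7·(2^(m + 2) - 3·7^(m - 1)) - 20·2^m = 2^(m + 3) - 3·7^m = 2^((m+1) + 2) - 3·7^((m+1) - 1),
which is the claimed formula at t = m+1.
Hence, by induction on t, the claim holds for every t ≥ 1.

w_t = 2^(t + 2) - 3·7^(t - 1)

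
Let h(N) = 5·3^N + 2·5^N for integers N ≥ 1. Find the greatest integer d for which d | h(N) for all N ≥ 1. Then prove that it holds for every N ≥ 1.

d = 5

Computing the first values: h(1) = 25 and h(2) = 95; gcd(25, 95) = 5, so d ≤ 5.
We prove 5 | 5·3^N + 2·5^N for all N ≥ 1 by induction on N.
When N = 1: h(1) = 25 = 5·(5), so 5 | h(1).
Suppose the result is true for N = m, i.e. 5 | h(m). Then
h(m+1) − 5·h(m) = (5·3^(m+1) + 2·5^(m+1)) − 5·(5·3^m + 2·5^m) = (5)·3^m·(3 − 5) = (-10)·3^m. Since 5 | h(m) by the inductive hypothesis, 5 | 5·h(m); and 5 | -10 since -10 = 5·-2. Therefore 5 | h(m+1).
This completes the induction.
Therefore the largest such d is 5.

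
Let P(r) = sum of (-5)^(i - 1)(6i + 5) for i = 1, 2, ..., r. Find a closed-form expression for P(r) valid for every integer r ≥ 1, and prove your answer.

P(r) = -(-5)^r(r + 1) + 1

We claim P(r) = -(-5)^r(r + 1) + 1 for all r ≥ 1.
For the base case r = 1: P(1) = 11, and the closed form gives 11. They agree.
Inductive step: suppose the statement holds for some i ≥ 1, so P(i) = -(-5)^i(i + 1) + 1.
Then P(i+1) = P(i) + ((-5)^i(6i + 11)) = (-(-5)^i(i + 1) + 1) + ((-5)^i(6i + 11)).
Simplifying, P(i+1) = 5(-5)^i·i + 10(-5)^i + 1 = -(-5)^(i+1)((i+1) + 1) + 1,
which is the closed form with r = i+1.
This completes the induction.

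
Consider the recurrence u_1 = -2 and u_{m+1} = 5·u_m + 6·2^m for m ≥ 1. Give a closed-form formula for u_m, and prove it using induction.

Computing the first terms: u_1 = -2, u_2 = 2, u_3 = 34. This suggests u_m = -2^(m + 1) + 2·5^(m - 1).
For the base case m = 1: the formula gives -2 = -2 = u_1.
Inductive step: assume the claim holds for m = j, so u_j = -2^(j + 1) + 2·5^(j - 1).
Then u_{j+1} = 5·u_j + 6·2^j = 5·(-2^(j + 1) + 2·5^(j - 1)) + 6·2^j = -2^(j + 2) + 2·5^j = -2^((j+1) + 1) + 2·5^((j+1) - 1),
which is the claimed formula at m = j+1.
By the principle of mathematical induction, the result holds for all m ≥ 1.

u_m = -2^(m + 1) + 2·5^(m - 1)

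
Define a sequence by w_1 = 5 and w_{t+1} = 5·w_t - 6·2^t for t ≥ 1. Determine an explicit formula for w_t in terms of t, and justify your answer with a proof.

w_t = 2^(t + 1) + 5^(t - 1)

Computing the first terms: w_1 = 5, w_2 = 13, w_3 = 41. This suggests w_t = 2^(t + 1) + 5^(t - 1).
When t = 1: the formula gives 5 = 5 = w_1.
Suppose the result is true for t = j, so w_j = 2^(j + 1) + 5^(j - 1).
Then w_{j+1} = 5·w_j - 6·2^j = 5·(2^(j + 1) + 5^(j - 1)) - 6·2^j = 2^(j + 2) + 5^j = 2^((j+1) + 1) + 5^((j+1) - 1),
which is the claimed formula at t = j+1.
Hence, by induction on t, the claim holds for every t ≥ 1.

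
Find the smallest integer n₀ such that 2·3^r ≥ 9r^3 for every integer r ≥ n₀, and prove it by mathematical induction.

At r = 6: 1458 < 1944, so the inequality fails and n₀ ≥ 7. We prove 2·3^r ≥ 9r^3 for all r ≥ 7.
When r = 7: 2·3^r = 4374 and 9r^3 = 3087, so 4374 ≥ 3087.
For the inductive step, assume it holds for an arbitrary j ≥ 7, so 2·3^j ≥ 9j^3.
Then 2·3^(j + 1) = 3·(2·3^j) ≥ 3·(9j^3).
Also, for j ≥ 7 we have 3·(9j^3) ≥ 9(j+1)^3, since 3 ≥ (1 + 1/j)^3 for all j ≥ 7.
Combining, 2·3^(j + 1) ≥ 9(j+1)^3.
By induction, the statement is established for all r ≥ 7.
Hence the smallest such n₀ is 7.

n₀ = 7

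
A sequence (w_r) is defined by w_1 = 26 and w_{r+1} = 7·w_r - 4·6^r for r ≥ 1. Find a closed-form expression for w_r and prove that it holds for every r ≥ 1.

w_r = 4·6^r + 2·7^(r - 1)

Computing the first terms: w_1 = 26, w_2 = 158, w_3 = 962. This suggests w_r = 4·6^r + 2·7^(r - 1).
When r = 1: the formula gives 26 = 26 = w_1.
Inductive step: assume the claim holds for r = p, so w_p = 4·6^p + 2·7^(p - 1).
Then w_{p+1} = 7·w_p - 4·6^p = 7·(4·6^p + 2·7^(p - 1)) - 4·6^p = 4·6^(p + 1) + 2·7^p = 4·6^(p+1) + 2·7^((p+1) - 1),
which is the claimed formula at r = p+1.
This completes the induction.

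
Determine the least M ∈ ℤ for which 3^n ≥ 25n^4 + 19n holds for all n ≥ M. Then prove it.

M = 12

At n = 11: 177147 < 366234, so the inequality fails and M ≥ 12. We prove 3^n ≥ 25n^4 + 19n for all n ≥ 12.
Base step (n = 12): 3^n = 531441 and 25n^4 + 19n = 518628, so 531441 ≥ 518628.
Inductive step: suppose the statement holds for some m ≥ 12, so 3^m ≥ 25m^4 + 19m.
Then 3^(m + 1) = 3·(3^m) ≥ 3·(25m^4 + 19m).
Also, for m ≥ 12 we have 3·(25m^4 + 19m) ≥ 25(m+1)^4 + 19(m+1), since 3·(25m^4 + 19m) − (25(m+1)^4 + 19(m+1)) = 50m^4 - 100m^3 - 150m^2 - 62m - 44, which is nonnegative for all m ≥ 12.
Combining, 3^(m + 1) ≥ 25(m+1)^4 + 19(m+1).
By the principle of mathematical induction, the result holds for all n ≥ 12.
Hence the smallest such M is 12.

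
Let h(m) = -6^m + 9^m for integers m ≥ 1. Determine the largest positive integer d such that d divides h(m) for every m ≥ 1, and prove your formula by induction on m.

Computing the first values: h(1) = 3 and h(2) = 45; gcd(3, 45) = 3, so d ≤ 3.
We prove 3 | -6^m + 9^m for all m ≥ 1 by induction on m.
When m = 1: h(1) = 3 = 3·(1), so 3 | h(1).
Suppose the result is true for m = k, i.e. 3 | h(k). Then
9^{k+1} − 6^{k+1} = 9·9^k − 6·6^k = 9·(9^k − 6^k) + (3)·6^k. The first term is divisible by 3 by the inductive hypothesis, and the second term (3)·6^k is divisible by 3 since 3 | 3. Hence 3 | h(k+1).
This completes the induction.
Therefore the largest such d is 3.

d = 3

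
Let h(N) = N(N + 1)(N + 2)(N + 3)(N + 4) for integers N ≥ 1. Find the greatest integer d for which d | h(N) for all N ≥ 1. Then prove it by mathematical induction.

d = 120

Computing the first values: h(1) = 120 and h(2) = 720; gcd(120, 720) = 120, so d ≤ 120.
We prove 120 | N(N + 1)(N + 2)(N + 3)(N + 4) for all N ≥ 1 by induction on N.
When N = 1: h(1) = 120 = 120·(1), so 120 | h(1).
For the inductive step, assume it holds for an arbitrary k ≥ 1, i.e. 120 | h(k). Then
h(k+1) − h(k) = (k+1)·(k+2)·(k+3)·(k+4)·(k+5) − k·(k+1)·(k+2)·(k+3)·(k+4) = (k+1)·(k+2)·(k+3)·(k+4)·[(k+5) − k] = 5·(k+1)·(k+2)·(k+3)·(k+4). The product of 4 consecutive integers is divisible by (4)! = 24, so h(k+1) − h(k) is divisible by 5·24 = 120. By the inductive hypothesis 120 | h(k), hence 120 | h(k+1).
Hence, by induction on N, the claim holds for every N ≥ 1.
Therefore the largest such d is 120.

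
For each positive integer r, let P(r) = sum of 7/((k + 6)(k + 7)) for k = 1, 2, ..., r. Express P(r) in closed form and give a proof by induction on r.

We claim P(r) = r/(r + 7) for all r ≥ 1.
When r = 1: P(1) = 1/8, and the closed form gives 1/8. They agree.
Suppose the result is true for r = k, so P(k) = k/(k + 7).
Then P(k+1) = P(k) + (7/((k + 7)(k + 8))) = (k/(k + 7)) + (7/((k + 7)(k + 8))).
Simplifying, P(k+1) = (k + 1)/(k + 8) = (k+1)/((k+1) + 7),
which is the closed form with r = k+1.
Hence, by induction on r, the claim holds for every r ≥ 1.

P(r) = r/(r + 7)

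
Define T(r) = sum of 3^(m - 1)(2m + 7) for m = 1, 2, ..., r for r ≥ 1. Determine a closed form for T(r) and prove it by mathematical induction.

We claim T(r) = 3^r(r + 3) - 3 for all r ≥ 1.
For the base case r = 1: T(1) = 9, and the closed form gives 9. They agree.
Inductive step: suppose the statement holds for some m ≥ 1, so T(m) = 3^m(m + 3) - 3.
Then T(m+1) = T(m) + (3^m(2m + 9)) = (3^m(m + 3) - 3) + (3^m(2m + 9)).
Simplifying, T(m+1) = 3·3^m·m + 12·3^m - 3 = 3^(m+1)((m+1) + 3) - 3,
which is the closed form with r = m+1.
This completes the induction.

T(r) = 3^r(r + 3) - 3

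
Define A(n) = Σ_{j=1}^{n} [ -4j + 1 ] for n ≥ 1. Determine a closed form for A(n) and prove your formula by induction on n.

A(n) = -n(2n + 1)

We claim A(n) = -n(2n + 1) for all n ≥ 1.
For the base case n = 1: A(1) = -3, and the closed form gives -3. They agree.
Suppose the result is true for n = j, so A(j) = j(-2j - 1).
Then A(j+1) = A(j) + (-4j - 3) = (j(-2j - 1)) + (-4j - 3).
Simplifying, A(j+1) = -(j + 1)(2j + 3) = -(j+1)(2(j+1) + 1),
which is the closed form with n = j+1.
This completes the induction.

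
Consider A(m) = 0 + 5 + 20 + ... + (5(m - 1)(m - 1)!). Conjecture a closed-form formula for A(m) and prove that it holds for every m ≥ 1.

We claim A(m) = 5m! - 5 for all m ≥ 1.
For the base case m = 1: A(1) = 0, and the closed form gives 0. They agree.
Suppose the result is true for m = k, so A(k) = 5k! - 5.
Then A(k+1) = A(k) + (5k·k!) = (5k! - 5) + (5k·k!).
Simplifying, A(k+1) = 5(k+1)! - 5,
which is the closed form with m = k+1.
This completes the induction.

A(m) = 5m! - 5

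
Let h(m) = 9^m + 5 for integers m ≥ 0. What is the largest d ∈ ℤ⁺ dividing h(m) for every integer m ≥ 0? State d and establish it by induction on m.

Computing the first values: h(0) = 6 and h(1) = 14; gcd(6, 14) = 2, so d ≤ 2.
We prove 2 | 9^m + 5 for all m ≥ 0 by induction on m.
When m = 0: h(0) = 6 = 2·(3), so 2 | h(0).
Inductive step: assume the claim holds for m = r, i.e. 2 | h(r). Then
h(r+1) = 9^(r+1) + 5 = 9·(9^r + 5) - 40 = 9·h(r) - 40. The first term is divisible by 2 by the inductive hypothesis, and -40 is divisible by 2. Hence 2 | h(r+1).
By the principle of mathematical induction, the result holds for all m ≥ 0.
Therefore the largest such d is 2.

d = 2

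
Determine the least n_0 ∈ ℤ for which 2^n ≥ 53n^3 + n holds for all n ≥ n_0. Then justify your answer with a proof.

n_0 = 19

At n = 18: 262144 < 309114, so the inequality fails and n_0 ≥ 19. We prove 2^n ≥ 53n^3 + n for all n ≥ 19.
For the base case n = 19: 2^n = 524288 and 53n^3 + n = 363546, so 524288 ≥ 363546.
Inductive step: assume the claim holds for n = r, so 2^r ≥ 53r^3 + r.
Then 2^(r + 1) = 2·(2^r) ≥ 2·(53r^3 + r).
Also, for r ≥ 19 we have 2·(53r^3 + r) ≥ 53(r+1)^3 + (r+1), since 2·(53r^3 + r) − (53(r+1)^3 + (r+1)) = 53r^3 - 159r^2 - 158r - 54, which is nonnegative for all r ≥ 19.
Combining, 2^(r + 1) ≥ 53(r+1)^3 + (r+1).
By the principle of mathematical induction, the result holds for all n ≥ 19.
Hence the smallest such n_0 is 19.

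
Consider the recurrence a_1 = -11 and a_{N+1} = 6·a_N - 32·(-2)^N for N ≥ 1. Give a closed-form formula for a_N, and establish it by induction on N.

Computing the first terms: a_1 = -11, a_2 = -2, a_3 = -140. This suggests a_N = (-2)^(N + 2) - 3·6^(N - 1).
Base case (N = 1): the formula gives -11 = -11 = a_1.
For the inductive step, assume it holds for an arbitrary m ≥ 1, so a_m = (-2)^(m + 2) - 3·6^(m - 1).
Then a_{m+1} = 6·a_m - 32·(-2)^m = 6·((-2)^(m + 2) - 3·6^(m - 1)) - 32·(-2)^m = (-2)^(m + 3) - 3·6^m = (-2)^((m+1) + 2) - 3·6^((m+1) - 1),
which is the claimed formula at N = m+1.
Hence, by induction on N, the claim holds for every N ≥ 1.

a_N = (-2)^(N + 2) - 3·6^(N - 1)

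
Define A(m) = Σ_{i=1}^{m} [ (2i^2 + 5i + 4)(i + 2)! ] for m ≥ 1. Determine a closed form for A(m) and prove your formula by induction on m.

A(m) = (2m + 1)(m + 3)! - 6

We claim A(m) = (2m + 1)(m + 3)! - 6 for all m ≥ 1.
Base case (m = 1): A(1) = 66, and the closed form gives 66. They agree.
Inductive step: suppose the statement holds for some i ≥ 1, so A(i) = (2i + 1)(i + 3)! - 6.
Then A(i+1) = A(i) + ((2i^2 + 9i + 11)(i + 3)!) = ((2i + 1)(i + 3)! - 6) + ((2i^2 + 9i + 11)(i + 3)!).
Simplifying, A(i+1) = (2(i+1) + 1)((i+1) + 3)! - 6,
which is the closed form with m = i+1.
By the principle of mathematical induction, the result holds for all m ≥ 1.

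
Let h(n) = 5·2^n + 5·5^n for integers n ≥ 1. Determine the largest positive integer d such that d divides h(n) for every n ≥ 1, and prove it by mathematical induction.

Computing the first values: h(1) = 35 and h(2) = 145; gcd(35, 145) = 5, so d ≤ 5.
We prove 5 | 5·2^n + 5·5^n for all n ≥ 1 by induction on n.
Base step (n = 1): h(1) = 35 = 5·(7), so 5 | h(1).
Inductive step: assume the claim holds for n = i, i.e. 5 | h(i). Then
h(i+1) − 5·h(i) = (5·2^(i+1) + 5·5^(i+1)) − 5·(5·2^i + 5·5^i) = (5)·2^i·(2 − 5) = (-15)·2^i. Since 5 | h(i) by the inductive hypothesis, 5 | 5·h(i); and 5 | -15 since -15 = 5·-3. Therefore 5 | h(i+1).
By the principle of mathematical induction, the result holds for all n ≥ 1.
Therefore the largest such d is 5.

d = 5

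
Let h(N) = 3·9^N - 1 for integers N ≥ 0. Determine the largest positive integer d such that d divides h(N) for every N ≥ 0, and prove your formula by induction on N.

Computing the first values: h(0) = 2 and h(1) = 26; gcd(2, 26) = 2, so d ≤ 2.
We prove 2 | 3·9^N - 1 for all N ≥ 0 by induction on N.
Base step (N = 0): h(0) = 2 = 2·(1), so 2 | h(0).
Inductive step: assume the claim holds for N = p, i.e. 2 | h(p). Then
h(p+1) = 3·9^(p+1) - 1 = 9·(3·9^p - 1) + 8 = 9·h(p) + 8. The first term is divisible by 2 by the inductive hypothesis, and 8 is divisible by 2. Hence 2 | h(p+1).
By the principle of mathematical induction, the result holds for all N ≥ 0.
Therefore the largest such d is 2.

d = 2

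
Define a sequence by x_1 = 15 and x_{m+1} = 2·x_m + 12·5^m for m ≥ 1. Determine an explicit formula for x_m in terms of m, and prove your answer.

x_m = -5·2^(m - 1) + 4·5^m

Computing the first terms: x_1 = 15, x_2 = 90, x_3 = 480. This suggests x_m = -5·2^(m - 1) + 4·5^m.
Base case (m = 1): the formula gives 15 = 15 = x_1.
For the inductive step, assume it holds for an arbitrary k ≥ 1, so x_k = -5·2^(k - 1) + 4·5^k.
Then x_{k+1} = 2·x_k + 12·5^k = 2·(-5·2^(k - 1) + 4·5^k) + 12·5^k = -5·2^k + 4·5^(k + 1) = -5·2^((k+1) - 1) + 4·5^(k+1),
which is the claimed formula at m = k+1.
By the principle of mathematical induction, the result holds for all m ≥ 1.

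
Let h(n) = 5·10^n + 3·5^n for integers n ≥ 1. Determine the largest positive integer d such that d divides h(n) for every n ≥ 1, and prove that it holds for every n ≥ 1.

Computing the first values: h(1) = 65 and h(2) = 575; gcd(65, 575) = 5, so d ≤ 5.
We prove 5 | 5·10^n + 3·5^n for all n ≥ 1 by induction on n.
When n = 1: h(1) = 65 = 5·(13), so 5 | h(1).
Inductive step: assume the claim holds for n = k, i.e. 5 | h(k). Then
h(k+1) − 10·h(k) = (5·10^(k+1) + 3·5^(k+1)) − 10·(5·10^k + 3·5^k) = (3)·5^k·(5 − 10) = (-15)·5^k. Since 5 | h(k) by the inductive hypothesis, 5 | 10·h(k); and 5 | -15 since -15 = 5·-3. Therefore 5 | h(k+1).
By induction, the statement is established for all n ≥ 1.
Therefore the largest such d is 5.

d = 5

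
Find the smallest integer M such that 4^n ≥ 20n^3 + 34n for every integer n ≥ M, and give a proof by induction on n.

At n = 6: 4096 < 4524, so the inequality fails and M ≥ 7. We prove 4^n ≥ 20n^3 + 34n for all n ≥ 7.
Base case (n = 7): 4^n = 16384 and 20n^3 + 34n = 7098, so 16384 ≥ 7098.
Inductive step: suppose the statement holds for some r ≥ 7, so 4^r ≥ 20r^3 + 34r.
Then 4^(r + 1) = 4·(4^r) ≥ 4·(20r^3 + 34r).
Also, for r ≥ 7 we have 4·(20r^3 + 34r) ≥ 20(r+1)^3 + 34(r+1), since 4·(20r^3 + 34r) − (20(r+1)^3 + 34(r+1)) = 60r^3 - 60r^2 + 42r - 54, which is nonnegative for all r ≥ 7.
Combining, 4^(r + 1) ≥ 20(r+1)^3 + 34(r+1).
This completes the induction.
Hence the smallest such M is 7.

M = 7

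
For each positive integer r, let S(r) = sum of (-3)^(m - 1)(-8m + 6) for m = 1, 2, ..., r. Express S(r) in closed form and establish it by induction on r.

S(r) = (-3)^r(2r - 1) + 1

We claim S(r) = (-3)^r(2r - 1) + 1 for all r ≥ 1.
For the base case r = 1: S(1) = -2, and the closed form gives -2. They agree.
For the inductive step, assume it holds for an arbitrary m ≥ 1, so S(m) = (-3)^m(2m - 1) + 1.
Then S(m+1) = S(m) + ((-3)^m(-8m - 2)) = ((-3)^m(2m - 1) + 1) + ((-3)^m(-8m - 2)).
Simplifying, S(m+1) = -6(-3)^m·m - 3(-3)^m + 1 = (-3)^(m+1)(2(m+1) - 1) + 1,
which is the closed form with r = m+1.
By induction, the statement is established for all r ≥ 1.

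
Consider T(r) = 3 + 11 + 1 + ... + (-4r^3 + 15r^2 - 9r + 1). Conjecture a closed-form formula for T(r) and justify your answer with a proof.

We claim T(r) = -r(r^3 - 3r^2 - 2r + 1) for all r ≥ 1.
Base step (r = 1): T(1) = 3, and the closed form gives 3. They agree.
Inductive step: suppose the statement holds for some j ≥ 1, so T(j) = j(-j^3 + 3j^2 + 2j - 1).
Then T(j+1) = T(j) + (-4j^3 + 3j^2 + 9j + 3) = (j(-j^3 + 3j^2 + 2j - 1)) + (-4j^3 + 3j^2 + 9j + 3).
Simplifying, T(j+1) = -(j + 1)(j^3 - 5j - 3) = -(j+1)((j+1)^3 - 3(j+1)^2 - 2(j+1) + 1),
which is the closed form with r = j+1.
By induction, the statement is established for all r ≥ 1.

T(r) = -r(r^3 - 3r^2 - 2r + 1)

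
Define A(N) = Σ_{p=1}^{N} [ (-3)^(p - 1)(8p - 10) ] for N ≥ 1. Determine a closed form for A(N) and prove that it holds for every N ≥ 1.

We claim A(N) = 2(-3)^N(-N + 1) - 2 for all N ≥ 1.
When N = 1: A(1) = -2, and the closed form gives -2. They agree.
Suppose the result is true for N = p, so A(p) = 2(-3)^p(-p + 1) - 2.
Then A(p+1) = A(p) + ((-3)^p(8p - 2)) = (2(-3)^p(-p + 1) - 2) + ((-3)^p(8p - 2)).
Simplifying, A(p+1) = 6(-3)^p·p - 2 = 2(-3)^(p+1)(-(p+1) + 1) - 2,
which is the closed form with N = p+1.
By induction, the statement is established for all N ≥ 1.

A(N) = 2(-3)^N(-N + 1) - 2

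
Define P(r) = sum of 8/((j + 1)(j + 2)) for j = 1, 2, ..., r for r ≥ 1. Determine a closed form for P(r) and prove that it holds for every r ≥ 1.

We claim P(r) = 4r/(r + 2) for all r ≥ 1.
When r = 1: P(1) = 4/3, and the closed form gives 4/3. They agree.
Inductive step: suppose the statement holds for some j ≥ 1, so P(j) = 4j/(j + 2).
Then P(j+1) = P(j) + (8/((j + 2)(j + 3))) = (4j/(j + 2)) + (8/((j + 2)(j + 3))).
Simplifying, P(j+1) = 4(j + 1)/(j + 3) = 4(j+1)/((j+1) + 2),
which is the closed form with r = j+1.
By the principle of mathematical induction, the result holds for all r ≥ 1.

P(r) = 4r/(r + 2)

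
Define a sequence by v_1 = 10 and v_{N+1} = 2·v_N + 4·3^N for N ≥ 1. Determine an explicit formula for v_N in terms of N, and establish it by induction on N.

Computing the first terms: v_1 = 10, v_2 = 32, v_3 = 100. This suggests v_N = -2^N + 4·3^N.
For the base case N = 1: the formula gives 10 = 10 = v_1.
For the inductive step, assume it holds for an arbitrary i ≥ 1, so v_i = -2^i + 4·3^i.
Then v_{i+1} = 2·v_i + 4·3^i = 2·(-2^i + 4·3^i) + 4·3^i = -2^(i + 1) + 4·3^(i + 1),
which is the claimed formula at N = i+1.
By the principle of mathematical induction, the result holds for all N ≥ 1.

v_N = -2^N + 4·3^N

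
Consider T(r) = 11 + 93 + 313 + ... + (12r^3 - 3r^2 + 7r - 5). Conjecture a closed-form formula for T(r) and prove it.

We claim T(r) = r(3r^3 + 5r^2 + 5r - 2) for all r ≥ 1.
Base case (r = 1): T(1) = 11, and the closed form gives 11. They agree.
Suppose the result is true for r = p, so T(p) = p(3p^3 + 5p^2 + 5p - 2).
Then T(p+1) = T(p) + (12p^3 + 33p^2 + 37p + 11) = (p(3p^3 + 5p^2 + 5p - 2)) + (12p^3 + 33p^2 + 37p + 11).
Simplifying, T(p+1) = (p + 1)(3p^3 + 14p^2 + 24p + 11) = (p+1)(3(p+1)^3 + 5(p+1)^2 + 5(p+1) - 2),
which is the closed form with r = p+1.
By induction, the statement is established for all r ≥ 1.

T(r) = r(3r^3 + 5r^2 + 5r - 2)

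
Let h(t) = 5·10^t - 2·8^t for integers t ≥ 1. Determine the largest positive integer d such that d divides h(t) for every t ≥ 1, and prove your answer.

d = 2

Computing the first values: h(1) = 34 and h(2) = 372; gcd(34, 372) = 2, so d ≤ 2.
We prove 2 | 5·10^t - 2·8^t for all t ≥ 1 by induction on t.
Base case (t = 1): h(1) = 34 = 2·(17), so 2 | h(1).
Inductive step: suppose the statement holds for some p ≥ 1, i.e. 2 | h(p). Then
h(p+1) − 10·h(p) = (5·10^(p+1) - 2·8^(p+1)) − 10·(5·10^p - 2·8^p) = (-2)·8^p·(8 − 10) = (4)·8^p. Since 2 | h(p) by the inductive hypothesis, 2 | 10·h(p); and 2 | 4 since 4 = 2·2. Therefore 2 | h(p+1).
By the principle of mathematical induction, the result holds for all t ≥ 1.
Therefore the largest such d is 2.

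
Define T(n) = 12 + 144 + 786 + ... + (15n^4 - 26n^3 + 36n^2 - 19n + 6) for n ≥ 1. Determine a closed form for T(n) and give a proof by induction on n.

T(n) = n(3n^4 + n^3 + 4n^2 + 2n + 2)

We claim T(n) = n(3n^4 + n^3 + 4n^2 + 2n + 2) for all n ≥ 1.
Base case (n = 1): T(1) = 12, and the closed form gives 12. They agree.
Suppose the result is true for n = p, so T(p) = p(3p^4 + p^3 + 4p^2 + 2p + 2).
Then T(p+1) = T(p) + (15p^4 + 34p^3 + 48p^2 + 35p + 12) = (p(3p^4 + p^3 + 4p^2 + 2p + 2)) + (15p^4 + 34p^3 + 48p^2 + 35p + 12).
Simplifying, T(p+1) = (p + 1)(3p^4 + 13p^3 + 25p^2 + 25p + 12) = (p+1)(3(p+1)^4 + (p+1)^3 + 4(p+1)^2 + 2(p+1) + 2),
which is the closed form with n = p+1.
By induction, the statement is established for all n ≥ 1.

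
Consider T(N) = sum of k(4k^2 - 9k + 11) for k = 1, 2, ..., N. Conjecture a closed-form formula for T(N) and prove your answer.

We claim T(N) = N(N + 1)(N^2 - 2N + 4) for all N ≥ 1.
Base case (N = 1): T(1) = 6, and the closed form gives 6. They agree.
Inductive step: assume the claim holds for N = k, so T(k) = k(k^3 - k^2 + 2k + 4).
Then T(k+1) = T(k) + ((k + 1)(-9k + 4(k + 1)^2 + 2)) = (k(k^3 - k^2 + 2k + 4)) + ((k + 1)(-9k + 4(k + 1)^2 + 2)).
Simplifying, T(k+1) = (k + 1)(k + 2)(k^2 + 3) = (k+1)((k+1) + 1)((k+1)^2 - 2(k+1) + 4),
which is the closed form with N = k+1.
This completes the induction.

T(N) = N(N + 1)(N^2 - 2N + 4)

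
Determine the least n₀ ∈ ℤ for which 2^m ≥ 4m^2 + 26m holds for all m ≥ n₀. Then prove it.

At m = 9: 512 < 558, so the inequality fails and n₀ ≥ 10. We prove 2^m ≥ 4m^2 + 26m for all m ≥ 10.
Base step (m = 10): 2^m = 1024 and 4m^2 + 26m = 660, so 1024 ≥ 660.
Inductive step: assume the claim holds for m = j, so 2^j ≥ 4j^2 + 26j.
Then 2^(j + 1) = 2·(2^j) ≥ 2·(4j^2 + 26j).
Also, for j ≥ 10 we have 2·(4j^2 + 26j) ≥ 4(j+1)^2 + 26(j+1), since 2·(4j^2 + 26j) − (4(j+1)^2 + 26(j+1)) = 4j^2 + 18j - 30, which is nonnegative for all j ≥ 10.
Combining, 2^(j + 1) ≥ 4(j+1)^2 + 26(j+1).
Hence, by induction on m, the claim holds for every m ≥ 10.
Hence the smallest such n₀ is 10.

n₀ = 10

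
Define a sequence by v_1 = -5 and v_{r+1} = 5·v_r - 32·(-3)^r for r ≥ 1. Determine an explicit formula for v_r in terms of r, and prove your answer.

v_r = 4(-3)^r + 7·5^(r - 1)

Computing the first terms: v_1 = -5, v_2 = 71, v_3 = 67. This suggests v_r = 4(-3)^r + 7·5^(r - 1).
When r = 1: the formula gives -5 = -5 = v_1.
Suppose the result is true for r = m, so v_m = 4(-3)^m + 7·5^(m - 1).
Then v_{m+1} = 5·v_m - 32·(-3)^m = 5·(4(-3)^m + 7·5^(m - 1)) - 32·(-3)^m = 4(-3)^(m + 1) + 7·5^m = 4(-3)^(m+1) + 7·5^((m+1) - 1),
which is the claimed formula at r = m+1.
This completes the induction.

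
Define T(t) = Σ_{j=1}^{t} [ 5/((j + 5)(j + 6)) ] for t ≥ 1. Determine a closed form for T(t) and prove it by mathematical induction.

T(t) = 5t/(6(t + 6))

We claim T(t) = 5t/(6(t + 6)) for all t ≥ 1.
When t = 1: T(1) = 5/42, and the closed form gives 5/42. They agree.
Suppose the result is true for t = j, so T(j) = 5j/(6(j + 6)).
Then T(j+1) = T(j) + (5/((j + 6)(j + 7))) = (5j/(6(j + 6))) + (5/((j + 6)(j + 7))).
Simplifying, T(j+1) = 5(j + 1)/(6(j + 7)) = 5(j+1)/(6((j+1) + 6)),
which is the closed form with t = j+1.
Hence, by induction on t, the claim holds for every t ≥ 1.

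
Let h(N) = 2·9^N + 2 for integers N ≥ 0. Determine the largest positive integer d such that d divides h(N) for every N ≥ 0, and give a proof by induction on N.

d = 4

Computing the first values: h(0) = 4 and h(1) = 20; gcd(4, 20) = 4, so d ≤ 4.
We prove 4 | 2·9^N + 2 for all N ≥ 0 by induction on N.
For the base case N = 0: h(0) = 4 = 4·(1), so 4 | h(0).
Inductive step: suppose the statement holds for some j ≥ 0, i.e. 4 | h(j). Then
h(j+1) = 2·9^(j+1) + 2 = 9·(2·9^j + 2) - 16 = 9·h(j) - 16. The first term is divisible by 4 by the inductive hypothesis, and -16 is divisible by 4. Hence 4 | h(j+1).
Hence, by induction on N, the claim holds for every N ≥ 0.
Therefore the largest such d is 4.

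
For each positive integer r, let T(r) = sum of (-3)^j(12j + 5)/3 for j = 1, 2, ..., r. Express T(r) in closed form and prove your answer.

T(r) = (-3)^r(3r + 2) - 2

We claim T(r) = (-3)^r(3r + 2) - 2 for all r ≥ 1.
Base case (r = 1): T(1) = -17, and the closed form gives -17. They agree.
Inductive step: assume the claim holds for r = j, so T(j) = (-3)^j(3j + 2) - 2.
Then T(j+1) = T(j) + ((-3)^j(-12j - 17)) = ((-3)^j(3j + 2) - 2) + ((-3)^j(-12j - 17)).
Simplifying, T(j+1) = -9(-3)^j·j - 15(-3)^j - 2 = (-3)^(j+1)(3(j+1) + 2) - 2,
which is the closed form with r = j+1.
This completes the induction.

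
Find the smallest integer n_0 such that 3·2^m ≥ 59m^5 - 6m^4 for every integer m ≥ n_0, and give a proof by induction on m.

n_0 = 29

At m = 28: 805306368 < 1011723776, so the inequality fails and n_0 ≥ 29. We prove 3·2^m ≥ 59m^5 - 6m^4 for all m ≥ 29.
For the base case m = 29: 3·2^m = 1610612736 and 59m^5 - 6m^4 = 1205914105, so 1610612736 ≥ 1205914105.
Suppose the result is true for m = j, so 3·2^j ≥ 59j^5 - 6j^4.
Then 3·2^(j + 1) = 2·(3·2^j) ≥ 2·(59j^5 - 6j^4).
Also, for j ≥ 29 we have 2·(59j^5 - 6j^4) ≥ 59(j+1)^5 - 6(j+1)^4, since 2·(59j^5 - 6j^4) − (59(j+1)^5 - 6(j+1)^4) = 59j^5 - 301j^4 - 566j^3 - 554j^2 - 271j - 53, which is nonnegative for all j ≥ 29.
Combining, 3·2^(j + 1) ≥ 59(j+1)^5 - 6(j+1)^4.
By induction, the statement is established for all m ≥ 29.
Hence the smallest such n_0 is 29.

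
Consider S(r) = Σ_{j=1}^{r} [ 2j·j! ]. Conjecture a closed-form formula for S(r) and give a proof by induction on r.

We claim S(r) = 2(r + 1)! - 2 for all r ≥ 1.
Base case (r = 1): S(1) = 2, and the closed form gives 2. They agree.
Suppose the result is true for r = j, so S(j) = 2(j + 1)! - 2.
Then S(j+1) = S(j) + (2(j + 1)(j + 1)!) = (2(j + 1)! - 2) + (2(j + 1)(j + 1)!).
Simplifying, S(j+1) = 2((j+1) + 1)! - 2,
which is the closed form with r = j+1.
Hence, by induction on r, the claim holds for every r ≥ 1.

S(r) = 2(r + 1)! - 2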